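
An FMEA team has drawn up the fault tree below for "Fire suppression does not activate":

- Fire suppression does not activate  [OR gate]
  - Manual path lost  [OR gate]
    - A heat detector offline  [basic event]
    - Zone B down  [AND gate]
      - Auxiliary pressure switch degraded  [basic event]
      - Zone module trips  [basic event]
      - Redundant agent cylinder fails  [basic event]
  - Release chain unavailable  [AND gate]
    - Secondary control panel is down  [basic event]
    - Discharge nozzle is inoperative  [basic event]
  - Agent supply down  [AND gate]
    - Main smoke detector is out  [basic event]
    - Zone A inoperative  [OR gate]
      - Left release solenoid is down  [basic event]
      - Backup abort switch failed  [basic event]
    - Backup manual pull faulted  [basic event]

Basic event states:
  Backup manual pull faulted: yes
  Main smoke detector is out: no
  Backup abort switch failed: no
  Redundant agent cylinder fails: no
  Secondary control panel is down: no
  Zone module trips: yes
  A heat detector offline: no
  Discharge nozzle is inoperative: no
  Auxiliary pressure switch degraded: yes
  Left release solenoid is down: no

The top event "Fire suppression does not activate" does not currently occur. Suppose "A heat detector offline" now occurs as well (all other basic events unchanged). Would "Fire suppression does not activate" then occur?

Counterfactual: set "A heat detector offline" to occurred.
Zone B down [AND]: Auxiliary pressure switch degraded=occurs, Zone module trips=occurs, Redundant agent cylinder fails=not → not all inputs occur → does not occur.
Manual path lost [OR]: A heat detector offline=occurs, Zone B down=not → at least one input occurs → occurs.
Release chain unavailable [AND]: Secondary control panel is down=not, Discharge nozzle is inoperative=not → not all inputs occur → does not occur.
Zone A inoperative [OR]: Left release solenoid is down=not, Backup abort switch failed=not → no input occurs → does not occur.
Agent supply down [AND]: Main smoke detector is out=not, Zone A inoperative=not, Backup manual pull faulted=occurs → not all inputs occur → does not occur.
Fire suppression does not activate [OR]: Manual path lost=occurs, Release chain unavailable=not, Agent supply down=not → at least one input occurs → occurs.

Yes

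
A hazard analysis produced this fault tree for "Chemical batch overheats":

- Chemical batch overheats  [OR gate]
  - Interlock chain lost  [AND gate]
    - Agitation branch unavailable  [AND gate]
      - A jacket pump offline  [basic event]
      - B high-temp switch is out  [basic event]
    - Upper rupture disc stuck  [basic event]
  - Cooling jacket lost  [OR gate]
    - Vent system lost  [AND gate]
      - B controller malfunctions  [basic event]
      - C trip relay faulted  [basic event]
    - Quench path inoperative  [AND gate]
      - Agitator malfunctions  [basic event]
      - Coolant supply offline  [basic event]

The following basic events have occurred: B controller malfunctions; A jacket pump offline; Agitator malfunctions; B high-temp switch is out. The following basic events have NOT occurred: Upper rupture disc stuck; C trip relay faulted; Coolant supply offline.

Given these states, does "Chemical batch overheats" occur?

Agitation branch unavailable [AND]: A jacket pump offline=occurs, B high-temp switch is out=occurs → all inputs occur → occurs.
Interlock chain lost [AND]: Agitation branch unavailable=occurs, Upper rupture disc stuck=not → not all inputs occur → does not occur.
Vent system lost [AND]: B controller malfunctions=occurs, C trip relay faulted=not → not all inputs occur → does not occur.
Quench path inoperative [AND]: Agitator malfunctions=occurs, Coolant supply offline=not → not all inputs occur → does not occur.
Cooling jacket lost [OR]: Vent system lost=not, Quench path inoperative=not → no input occurs → does not occur.
Chemical batch overheats [OR]: Interlock chain lost=not, Cooling jacket lost=not → no input occurs → does not occur.

No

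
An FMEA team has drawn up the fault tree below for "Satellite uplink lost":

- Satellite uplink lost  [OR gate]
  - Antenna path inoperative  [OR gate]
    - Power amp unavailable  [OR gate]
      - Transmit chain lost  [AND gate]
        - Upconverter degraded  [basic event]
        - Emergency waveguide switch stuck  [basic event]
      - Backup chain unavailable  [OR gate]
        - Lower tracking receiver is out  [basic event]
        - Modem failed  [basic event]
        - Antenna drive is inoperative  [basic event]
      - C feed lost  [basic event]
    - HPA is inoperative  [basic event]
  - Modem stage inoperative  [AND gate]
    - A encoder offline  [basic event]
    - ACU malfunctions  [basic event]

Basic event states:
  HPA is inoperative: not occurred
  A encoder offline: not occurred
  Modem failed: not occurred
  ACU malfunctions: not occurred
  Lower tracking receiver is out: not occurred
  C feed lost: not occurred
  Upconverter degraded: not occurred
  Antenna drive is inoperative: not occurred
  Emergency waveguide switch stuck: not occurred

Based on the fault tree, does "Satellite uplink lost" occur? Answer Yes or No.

No

Transmit chain lost [AND]: Upconverter degraded=not, Emergency waveguide switch stuck=not → not all inputs occur → does not occur.
Backup chain unavailable [OR]: Lower tracking receiver is out=not, Modem failed=not, Antenna drive is inoperative=not → no input occurs → does not occur.
Power amp unavailable [OR]: Transmit chain lost=not, Backup chain unavailable=not, C feed lost=not → no input occurs → does not occur.
Antenna path inoperative [OR]: Power amp unavailable=not, HPA is inoperative=not → no input occurs → does not occur.
Modem stage inoperative [AND]: A encoder offline=not, ACU malfunctions=not → not all inputs occur → does not occur.
Satellite uplink lost [OR]: Antenna path inoperative=not, Modem stage inoperative=not → no input occurs → does not occur.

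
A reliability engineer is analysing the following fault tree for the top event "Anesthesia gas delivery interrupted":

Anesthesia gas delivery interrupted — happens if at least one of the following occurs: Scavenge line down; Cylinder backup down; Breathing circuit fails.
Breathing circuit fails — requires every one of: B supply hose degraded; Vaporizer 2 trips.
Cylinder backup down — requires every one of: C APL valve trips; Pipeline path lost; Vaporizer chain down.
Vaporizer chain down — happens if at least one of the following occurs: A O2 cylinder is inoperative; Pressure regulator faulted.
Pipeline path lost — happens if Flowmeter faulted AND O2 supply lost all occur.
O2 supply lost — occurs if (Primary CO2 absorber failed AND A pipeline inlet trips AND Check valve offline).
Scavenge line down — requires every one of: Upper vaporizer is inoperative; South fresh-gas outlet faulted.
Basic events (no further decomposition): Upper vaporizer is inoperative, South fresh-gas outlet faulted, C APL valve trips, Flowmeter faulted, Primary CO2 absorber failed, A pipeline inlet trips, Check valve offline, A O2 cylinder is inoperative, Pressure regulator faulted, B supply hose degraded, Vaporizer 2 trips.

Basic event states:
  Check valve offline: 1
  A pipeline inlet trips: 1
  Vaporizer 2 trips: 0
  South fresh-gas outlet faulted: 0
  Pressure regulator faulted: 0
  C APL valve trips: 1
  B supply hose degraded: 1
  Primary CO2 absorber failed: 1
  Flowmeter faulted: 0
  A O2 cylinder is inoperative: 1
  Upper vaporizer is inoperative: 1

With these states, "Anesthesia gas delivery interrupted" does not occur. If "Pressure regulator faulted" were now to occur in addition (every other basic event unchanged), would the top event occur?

Counterfactual: set "Pressure regulator faulted" to occurred.
Scavenge line down [AND]: Upper vaporizer is inoperative=occurs, South fresh-gas outlet faulted=not → not all inputs occur → does not occur.
O2 supply lost [AND]: Primary CO2 absorber failed=occurs, A pipeline inlet trips=occurs, Check valve offline=occurs → all inputs occur → occurs.
Pipeline path lost [AND]: Flowmeter faulted=not, O2 supply lost=occurs → not all inputs occur → does not occur.
Vaporizer chain down [OR]: A O2 cylinder is inoperative=occurs, Pressure regulator faulted=occurs → at least one input occurs → occurs.
Cylinder backup down [AND]: C APL valve trips=occurs, Pipeline path lost=not, Vaporizer chain down=occurs → not all inputs occur → does not occur.
Breathing circuit fails [AND]: B supply hose degraded=occurs, Vaporizer 2 trips=not → not all inputs occur → does not occur.
Anesthesia gas delivery interrupted [OR]: Scavenge line down=not, Cylinder backup down=not, Breathing circuit fails=not → no input occurs → does not occur.

No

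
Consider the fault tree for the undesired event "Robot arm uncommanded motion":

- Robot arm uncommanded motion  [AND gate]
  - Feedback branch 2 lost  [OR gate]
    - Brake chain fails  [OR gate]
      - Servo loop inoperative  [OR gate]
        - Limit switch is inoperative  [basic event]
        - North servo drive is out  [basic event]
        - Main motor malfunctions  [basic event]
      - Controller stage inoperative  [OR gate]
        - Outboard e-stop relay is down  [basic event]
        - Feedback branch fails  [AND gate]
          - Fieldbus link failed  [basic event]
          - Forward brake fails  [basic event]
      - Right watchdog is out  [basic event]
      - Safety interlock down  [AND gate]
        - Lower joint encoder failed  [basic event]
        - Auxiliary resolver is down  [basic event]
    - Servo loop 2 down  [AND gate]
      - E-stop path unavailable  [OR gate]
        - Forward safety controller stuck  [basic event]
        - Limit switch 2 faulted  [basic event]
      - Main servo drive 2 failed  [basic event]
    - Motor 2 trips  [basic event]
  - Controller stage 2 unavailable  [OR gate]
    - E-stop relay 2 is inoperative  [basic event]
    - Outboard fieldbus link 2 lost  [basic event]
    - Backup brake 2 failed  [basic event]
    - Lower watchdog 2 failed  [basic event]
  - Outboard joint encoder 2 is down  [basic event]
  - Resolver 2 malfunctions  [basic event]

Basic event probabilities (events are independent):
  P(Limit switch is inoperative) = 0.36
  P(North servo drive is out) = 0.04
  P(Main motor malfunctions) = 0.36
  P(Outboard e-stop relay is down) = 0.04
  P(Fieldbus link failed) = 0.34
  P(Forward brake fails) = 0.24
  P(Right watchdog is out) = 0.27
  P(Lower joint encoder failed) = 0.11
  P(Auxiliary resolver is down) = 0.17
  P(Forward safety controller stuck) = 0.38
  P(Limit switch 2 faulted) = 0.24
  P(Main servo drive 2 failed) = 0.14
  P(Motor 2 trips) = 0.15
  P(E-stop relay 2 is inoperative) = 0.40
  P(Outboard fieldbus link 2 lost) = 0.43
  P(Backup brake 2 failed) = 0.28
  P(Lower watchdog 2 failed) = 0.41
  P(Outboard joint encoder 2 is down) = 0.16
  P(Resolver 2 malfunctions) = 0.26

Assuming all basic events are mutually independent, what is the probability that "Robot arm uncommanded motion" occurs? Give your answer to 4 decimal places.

P(Servo loop inoperative) [OR] = 1 − (1−0.36) × (1−0.04) × (1−0.36) = 0.606784
P(Feedback branch fails) [AND] = 0.34 × 0.24 = 0.081600
P(Controller stage inoperative) [OR] = 1 − (1−0.04) × (1−0.081600) = 0.118336
P(Safety interlock down) [AND] = 0.11 × 0.17 = 0.018700
P(Brake chain fails) [OR] = 1 − (1−0.606784) × (1−0.118336) × (1−0.27) × (1−0.018700) = 0.751653
P(E-stop path unavailable) [OR] = 1 − (1−0.38) × (1−0.24) = 0.528800
P(Servo loop 2 down) [AND] = 0.528800 × 0.14 = 0.074032
P(Feedback branch 2 lost) [OR] = 1 − (1−0.751653) × (1−0.074032) × (1−0.15) = 0.804533
P(Controller stage 2 unavailable) [OR] = 1 − (1−0.40) × (1−0.43) × (1−0.28) × (1−0.41) = 0.854718
P(Robot arm uncommanded motion) [AND] = 0.804533 × 0.854718 × 0.16 × 0.26 = 0.028606
Rounded to 4 decimal places: P(Robot arm uncommanded motion) ≈ 0.0286.

0.0286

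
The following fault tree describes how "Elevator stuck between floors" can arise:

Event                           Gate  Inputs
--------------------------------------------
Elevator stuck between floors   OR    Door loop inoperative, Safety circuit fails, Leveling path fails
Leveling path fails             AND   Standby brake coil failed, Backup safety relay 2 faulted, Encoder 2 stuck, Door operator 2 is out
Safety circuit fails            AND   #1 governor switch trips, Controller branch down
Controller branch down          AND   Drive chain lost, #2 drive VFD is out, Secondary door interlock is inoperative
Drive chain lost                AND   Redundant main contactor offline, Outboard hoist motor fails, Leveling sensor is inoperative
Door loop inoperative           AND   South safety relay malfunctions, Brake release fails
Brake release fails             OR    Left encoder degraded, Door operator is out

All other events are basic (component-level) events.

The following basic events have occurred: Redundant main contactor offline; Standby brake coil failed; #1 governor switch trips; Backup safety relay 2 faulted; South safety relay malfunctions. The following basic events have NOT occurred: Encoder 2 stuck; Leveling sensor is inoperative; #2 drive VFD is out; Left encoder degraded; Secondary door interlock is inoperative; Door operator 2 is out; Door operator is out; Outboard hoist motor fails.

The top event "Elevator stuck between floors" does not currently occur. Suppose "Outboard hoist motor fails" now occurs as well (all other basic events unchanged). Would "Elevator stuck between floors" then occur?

Counterfactual: set "Outboard hoist motor fails" to occurred.
Brake release fails [OR]: Left encoder degraded=not, Door operator is out=not → no input occurs → does not occur.
Door loop inoperative [AND]: South safety relay malfunctions=occurs, Brake release fails=not → not all inputs occur → does not occur.
Drive chain lost [AND]: Redundant main contactor offline=occurs, Outboard hoist motor fails=occurs, Leveling sensor is inoperative=not → not all inputs occur → does not occur.
Controller branch down [AND]: Drive chain lost=not, #2 drive VFD is out=not, Secondary door interlock is inoperative=not → not all inputs occur → does not occur.
Safety circuit fails [AND]: #1 governor switch trips=occurs, Controller branch down=not → not all inputs occur → does not occur.
Leveling path fails [AND]: Standby brake coil failed=occurs, Backup safety relay 2 faulted=occurs, Encoder 2 stuck=not, Door operator 2 is out=not → not all inputs occur → does not occur.
Elevator stuck between floors [OR]: Door loop inoperative=not, Safety circuit fails=not, Leveling path fails=not → no input occurs → does not occur.

No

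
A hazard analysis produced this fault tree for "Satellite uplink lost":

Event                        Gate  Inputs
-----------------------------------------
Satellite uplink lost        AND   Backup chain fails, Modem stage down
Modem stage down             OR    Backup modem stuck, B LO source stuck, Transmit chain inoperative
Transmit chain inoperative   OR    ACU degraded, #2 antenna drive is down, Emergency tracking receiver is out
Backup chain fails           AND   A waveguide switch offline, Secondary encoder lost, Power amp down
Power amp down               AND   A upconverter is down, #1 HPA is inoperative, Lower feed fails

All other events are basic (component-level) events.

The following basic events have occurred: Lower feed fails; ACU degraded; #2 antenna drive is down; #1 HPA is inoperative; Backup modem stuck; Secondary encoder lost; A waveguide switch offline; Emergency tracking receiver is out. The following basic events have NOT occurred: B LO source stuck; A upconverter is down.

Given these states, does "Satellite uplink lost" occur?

Power amp down [AND]: A upconverter is down=not, #1 HPA is inoperative=occurs, Lower feed fails=occurs → not all inputs occur → does not occur.
Backup chain fails [AND]: A waveguide switch offline=occurs, Secondary encoder lost=occurs, Power amp down=not → not all inputs occur → does not occur.
Transmit chain inoperative [OR]: ACU degraded=occurs, #2 antenna drive is down=occurs, Emergency tracking receiver is out=occurs → at least one input occurs → occurs.
Modem stage down [OR]: Backup modem stuck=occurs, B LO source stuck=not, Transmit chain inoperative=occurs → at least one input occurs → occurs.
Satellite uplink lost [AND]: Backup chain fails=not, Modem stage down=occurs → not all inputs occur → does not occur.

No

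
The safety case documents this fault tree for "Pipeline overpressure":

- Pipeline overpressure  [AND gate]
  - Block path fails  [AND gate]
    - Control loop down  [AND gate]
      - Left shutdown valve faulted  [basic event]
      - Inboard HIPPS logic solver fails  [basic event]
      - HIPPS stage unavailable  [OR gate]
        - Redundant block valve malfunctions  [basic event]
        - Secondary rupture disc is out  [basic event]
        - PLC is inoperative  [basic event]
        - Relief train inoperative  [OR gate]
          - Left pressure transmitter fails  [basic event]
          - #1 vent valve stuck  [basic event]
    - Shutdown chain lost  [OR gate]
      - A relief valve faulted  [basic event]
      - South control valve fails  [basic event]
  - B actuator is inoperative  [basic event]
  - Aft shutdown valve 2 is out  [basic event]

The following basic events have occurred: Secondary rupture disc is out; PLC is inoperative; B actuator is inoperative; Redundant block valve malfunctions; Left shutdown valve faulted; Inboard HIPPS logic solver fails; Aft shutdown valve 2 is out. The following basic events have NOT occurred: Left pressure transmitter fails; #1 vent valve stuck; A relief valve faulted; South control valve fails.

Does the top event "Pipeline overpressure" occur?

Relief train inoperative [OR]: Left pressure transmitter fails=not, #1 vent valve stuck=not → no input occurs → does not occur.
HIPPS stage unavailable [OR]: Redundant block valve malfunctions=occurs, Secondary rupture disc is out=occurs, PLC is inoperative=occurs, Relief train inoperative=not → at least one input occurs → occurs.
Control loop down [AND]: Left shutdown valve faulted=occurs, Inboard HIPPS logic solver fails=occurs, HIPPS stage unavailable=occurs → all inputs occur → occurs.
Shutdown chain lost [OR]: A relief valve faulted=not, South control valve fails=not → no input occurs → does not occur.
Block path fails [AND]: Control loop down=occurs, Shutdown chain lost=not → not all inputs occur → does not occur.
Pipeline overpressure [AND]: Block path fails=not, B actuator is inoperative=occurs, Aft shutdown valve 2 is out=occurs → not all inputs occur → does not occur.

No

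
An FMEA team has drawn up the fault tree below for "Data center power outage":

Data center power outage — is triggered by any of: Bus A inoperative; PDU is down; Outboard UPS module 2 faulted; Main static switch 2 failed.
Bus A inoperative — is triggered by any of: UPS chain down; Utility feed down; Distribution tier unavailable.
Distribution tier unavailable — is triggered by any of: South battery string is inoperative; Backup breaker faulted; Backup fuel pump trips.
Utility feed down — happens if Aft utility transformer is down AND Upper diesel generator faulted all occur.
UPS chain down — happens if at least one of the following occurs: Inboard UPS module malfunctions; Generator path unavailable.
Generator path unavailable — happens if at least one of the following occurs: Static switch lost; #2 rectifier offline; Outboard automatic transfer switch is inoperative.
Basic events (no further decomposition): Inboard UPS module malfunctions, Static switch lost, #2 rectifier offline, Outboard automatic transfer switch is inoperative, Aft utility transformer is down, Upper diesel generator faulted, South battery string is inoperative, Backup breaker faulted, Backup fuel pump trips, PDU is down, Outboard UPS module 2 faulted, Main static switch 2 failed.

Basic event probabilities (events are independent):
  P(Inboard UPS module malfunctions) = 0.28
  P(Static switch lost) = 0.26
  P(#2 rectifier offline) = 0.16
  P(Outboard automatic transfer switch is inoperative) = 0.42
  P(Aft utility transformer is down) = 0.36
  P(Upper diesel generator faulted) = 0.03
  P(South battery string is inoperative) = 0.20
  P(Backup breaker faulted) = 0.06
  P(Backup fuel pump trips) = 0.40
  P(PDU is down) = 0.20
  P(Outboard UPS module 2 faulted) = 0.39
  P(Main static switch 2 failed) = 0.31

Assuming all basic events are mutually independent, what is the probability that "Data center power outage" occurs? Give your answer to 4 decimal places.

P(Generator path unavailable) [OR] = 1 − (1−0.26) × (1−0.16) × (1−0.42) = 0.639472
P(UPS chain down) [OR] = 1 − (1−0.28) × (1−0.639472) = 0.740420
P(Utility feed down) [AND] = 0.36 × 0.03 = 0.010800
P(Distribution tier unavailable) [OR] = 1 − (1−0.20) × (1−0.06) × (1−0.40) = 0.548800
P(Bus A inoperative) [OR] = 1 − (1−0.740420) × (1−0.010800) × (1−0.548800) = 0.884142
P(Data center power outage) [OR] = 1 − (1−0.884142) × (1−0.20) × (1−0.39) × (1−0.31) = 0.960988
Rounded to 4 decimal places: P(Data center power outage) ≈ 0.9610.

0.9610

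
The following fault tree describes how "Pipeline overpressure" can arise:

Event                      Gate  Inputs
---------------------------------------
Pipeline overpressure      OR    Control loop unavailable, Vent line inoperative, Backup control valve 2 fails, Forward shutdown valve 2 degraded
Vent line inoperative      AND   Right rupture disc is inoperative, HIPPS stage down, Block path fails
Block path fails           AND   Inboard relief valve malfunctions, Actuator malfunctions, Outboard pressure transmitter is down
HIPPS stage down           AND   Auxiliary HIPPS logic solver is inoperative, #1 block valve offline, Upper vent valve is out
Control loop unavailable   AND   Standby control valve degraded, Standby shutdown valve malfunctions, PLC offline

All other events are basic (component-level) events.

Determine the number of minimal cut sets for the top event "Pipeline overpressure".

Control loop unavailable [AND]: one cut set from each child combined → 1 × 1 × 1 = 1 cut set(s).
HIPPS stage down [AND]: one cut set from each child combined → 1 × 1 × 1 = 1 cut set(s).
Block path fails [AND]: one cut set from each child combined → 1 × 1 × 1 = 1 cut set(s).
Vent line inoperative [AND]: one cut set from each child combined → 1 × 1 × 1 = 1 cut set(s).
Pipeline overpressure [OR]: union of children's cut sets → 4 cut set(s).
Minimal cut sets: {PLC offline, Standby control valve degraded, Standby shutdown valve malfunctions}; {#1 block valve offline, Actuator malfunctions, Auxiliary HIPPS logic solver is inoperative, Inboard relief valve malfunctions, Outboard pressure transmitter is down, Right rupture disc is inoperative, Upper vent valve is out}; {Backup control valve 2 fails}; {Forward shutdown valve 2 degraded}.

4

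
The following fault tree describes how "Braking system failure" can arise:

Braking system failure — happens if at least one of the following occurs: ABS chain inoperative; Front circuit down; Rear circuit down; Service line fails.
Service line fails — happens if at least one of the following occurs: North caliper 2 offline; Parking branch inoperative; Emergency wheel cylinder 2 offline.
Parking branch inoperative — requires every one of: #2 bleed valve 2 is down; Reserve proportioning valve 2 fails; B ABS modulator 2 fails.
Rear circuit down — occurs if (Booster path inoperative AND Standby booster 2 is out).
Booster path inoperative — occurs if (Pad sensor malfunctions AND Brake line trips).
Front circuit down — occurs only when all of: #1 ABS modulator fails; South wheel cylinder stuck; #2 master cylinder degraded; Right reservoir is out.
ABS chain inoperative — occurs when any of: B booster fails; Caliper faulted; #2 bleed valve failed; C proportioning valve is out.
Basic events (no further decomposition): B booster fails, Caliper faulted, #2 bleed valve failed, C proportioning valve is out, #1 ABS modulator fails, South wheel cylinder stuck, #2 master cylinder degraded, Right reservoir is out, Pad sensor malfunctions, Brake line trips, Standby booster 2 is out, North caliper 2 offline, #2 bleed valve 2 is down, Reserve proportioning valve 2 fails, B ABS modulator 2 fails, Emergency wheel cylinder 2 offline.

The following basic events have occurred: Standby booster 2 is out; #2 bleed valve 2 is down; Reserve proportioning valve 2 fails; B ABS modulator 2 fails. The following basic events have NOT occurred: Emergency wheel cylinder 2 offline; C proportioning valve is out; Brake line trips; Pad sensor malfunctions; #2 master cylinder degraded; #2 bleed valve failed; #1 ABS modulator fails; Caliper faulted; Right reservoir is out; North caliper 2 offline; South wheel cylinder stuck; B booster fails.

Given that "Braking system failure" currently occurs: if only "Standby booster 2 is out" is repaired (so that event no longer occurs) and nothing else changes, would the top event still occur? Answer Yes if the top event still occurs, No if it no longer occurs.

Yes

Counterfactual: set "Standby booster 2 is out" to not occurred.
ABS chain inoperative [OR]: B booster fails=not, Caliper faulted=not, #2 bleed valve failed=not, C proportioning valve is out=not → no input occurs → does not occur.
Front circuit down [AND]: #1 ABS modulator fails=not, South wheel cylinder stuck=not, #2 master cylinder degraded=not, Right reservoir is out=not → not all inputs occur → does not occur.
Booster path inoperative [AND]: Pad sensor malfunctions=not, Brake line trips=not → not all inputs occur → does not occur.
Rear circuit down [AND]: Booster path inoperative=not, Standby booster 2 is out=not → not all inputs occur → does not occur.
Parking branch inoperative [AND]: #2 bleed valve 2 is down=occurs, Reserve proportioning valve 2 fails=occurs, B ABS modulator 2 fails=occurs → all inputs occur → occurs.
Service line fails [OR]: North caliper 2 offline=not, Parking branch inoperative=occurs, Emergency wheel cylinder 2 offline=not → at least one input occurs → occurs.
Braking system failure [OR]: ABS chain inoperative=not, Front circuit down=not, Rear circuit down=not, Service line fails=occurs → at least one input occurs → occurs.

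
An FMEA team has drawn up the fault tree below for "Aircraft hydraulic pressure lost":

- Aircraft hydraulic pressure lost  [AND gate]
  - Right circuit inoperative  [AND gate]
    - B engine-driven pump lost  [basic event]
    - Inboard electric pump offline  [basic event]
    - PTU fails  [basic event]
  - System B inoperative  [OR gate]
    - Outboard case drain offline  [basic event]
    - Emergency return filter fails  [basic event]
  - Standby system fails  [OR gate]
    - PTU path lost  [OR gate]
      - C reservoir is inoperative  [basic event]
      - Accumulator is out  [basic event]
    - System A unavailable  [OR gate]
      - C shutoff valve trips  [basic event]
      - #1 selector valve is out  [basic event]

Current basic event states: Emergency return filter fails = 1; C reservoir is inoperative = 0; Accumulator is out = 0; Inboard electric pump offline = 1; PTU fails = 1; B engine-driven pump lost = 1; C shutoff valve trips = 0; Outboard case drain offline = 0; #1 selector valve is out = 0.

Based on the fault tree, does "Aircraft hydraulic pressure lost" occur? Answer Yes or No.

Right circuit inoperative [AND]: B engine-driven pump lost=occurs, Inboard electric pump offline=occurs, PTU fails=occurs → all inputs occur → occurs.
System B inoperative [OR]: Outboard case drain offline=not, Emergency return filter fails=occurs → at least one input occurs → occurs.
PTU path lost [OR]: C reservoir is inoperative=not, Accumulator is out=not → no input occurs → does not occur.
System A unavailable [OR]: C shutoff valve trips=not, #1 selector valve is out=not → no input occurs → does not occur.
Standby system fails [OR]: PTU path lost=not, System A unavailable=not → no input occurs → does not occur.
Aircraft hydraulic pressure lost [AND]: Right circuit inoperative=occurs, System B inoperative=occurs, Standby system fails=not → not all inputs occur → does not occur.

No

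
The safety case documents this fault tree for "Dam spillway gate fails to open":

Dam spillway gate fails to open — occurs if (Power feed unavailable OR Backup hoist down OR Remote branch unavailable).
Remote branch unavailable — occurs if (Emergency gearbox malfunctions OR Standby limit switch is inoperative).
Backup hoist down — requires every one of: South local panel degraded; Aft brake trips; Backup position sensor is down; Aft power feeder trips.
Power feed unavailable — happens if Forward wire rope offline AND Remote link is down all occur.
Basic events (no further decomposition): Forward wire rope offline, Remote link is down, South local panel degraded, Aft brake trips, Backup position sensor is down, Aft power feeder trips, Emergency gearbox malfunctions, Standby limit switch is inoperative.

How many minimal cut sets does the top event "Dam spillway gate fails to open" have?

Power feed unavailable [AND]: one cut set from each child combined → 1 × 1 = 1 cut set(s).
Backup hoist down [AND]: one cut set from each child combined → 1 × 1 × 1 × 1 = 1 cut set(s).
Remote branch unavailable [OR]: union of children's cut sets → 2 cut set(s).
Dam spillway gate fails to open [OR]: union of children's cut sets → 4 cut set(s).
Minimal cut sets: {Forward wire rope offline, Remote link is down}; {Aft brake trips, Aft power feeder trips, Backup position sensor is down, South local panel degraded}; {Emergency gearbox malfunctions}; {Standby limit switch is inoperative}.

4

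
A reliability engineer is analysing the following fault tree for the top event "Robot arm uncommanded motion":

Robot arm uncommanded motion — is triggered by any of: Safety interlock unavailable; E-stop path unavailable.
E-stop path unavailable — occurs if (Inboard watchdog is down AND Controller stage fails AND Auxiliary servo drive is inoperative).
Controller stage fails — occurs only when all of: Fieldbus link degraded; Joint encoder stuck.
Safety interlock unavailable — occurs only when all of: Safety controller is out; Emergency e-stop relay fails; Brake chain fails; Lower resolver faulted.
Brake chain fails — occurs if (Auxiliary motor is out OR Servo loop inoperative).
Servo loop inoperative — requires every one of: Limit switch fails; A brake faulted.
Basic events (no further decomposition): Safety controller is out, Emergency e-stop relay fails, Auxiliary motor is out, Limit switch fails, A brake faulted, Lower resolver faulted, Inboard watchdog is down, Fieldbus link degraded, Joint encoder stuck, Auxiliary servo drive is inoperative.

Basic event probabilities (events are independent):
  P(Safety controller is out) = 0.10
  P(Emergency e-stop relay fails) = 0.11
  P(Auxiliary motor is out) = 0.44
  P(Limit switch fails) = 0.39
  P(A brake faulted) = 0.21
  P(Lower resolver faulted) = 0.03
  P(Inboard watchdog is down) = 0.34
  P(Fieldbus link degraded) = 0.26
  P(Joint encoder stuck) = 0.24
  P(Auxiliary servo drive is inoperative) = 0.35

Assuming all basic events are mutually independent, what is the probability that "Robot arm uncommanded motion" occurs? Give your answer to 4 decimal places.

0.0076

P(Servo loop inoperative) [AND] = 0.39 × 0.21 = 0.081900
P(Brake chain fails) [OR] = 1 − (1−0.44) × (1−0.081900) = 0.485864
P(Safety interlock unavailable) [AND] = 0.10 × 0.11 × 0.485864 × 0.03 = 0.000160
P(Controller stage fails) [AND] = 0.26 × 0.24 = 0.062400
P(E-stop path unavailable) [AND] = 0.34 × 0.062400 × 0.35 = 0.007426
P(Robot arm uncommanded motion) [OR] = 1 − (1−0.000160) × (1−0.007426) = 0.007585
Rounded to 4 decimal places: P(Robot arm uncommanded motion) ≈ 0.0076.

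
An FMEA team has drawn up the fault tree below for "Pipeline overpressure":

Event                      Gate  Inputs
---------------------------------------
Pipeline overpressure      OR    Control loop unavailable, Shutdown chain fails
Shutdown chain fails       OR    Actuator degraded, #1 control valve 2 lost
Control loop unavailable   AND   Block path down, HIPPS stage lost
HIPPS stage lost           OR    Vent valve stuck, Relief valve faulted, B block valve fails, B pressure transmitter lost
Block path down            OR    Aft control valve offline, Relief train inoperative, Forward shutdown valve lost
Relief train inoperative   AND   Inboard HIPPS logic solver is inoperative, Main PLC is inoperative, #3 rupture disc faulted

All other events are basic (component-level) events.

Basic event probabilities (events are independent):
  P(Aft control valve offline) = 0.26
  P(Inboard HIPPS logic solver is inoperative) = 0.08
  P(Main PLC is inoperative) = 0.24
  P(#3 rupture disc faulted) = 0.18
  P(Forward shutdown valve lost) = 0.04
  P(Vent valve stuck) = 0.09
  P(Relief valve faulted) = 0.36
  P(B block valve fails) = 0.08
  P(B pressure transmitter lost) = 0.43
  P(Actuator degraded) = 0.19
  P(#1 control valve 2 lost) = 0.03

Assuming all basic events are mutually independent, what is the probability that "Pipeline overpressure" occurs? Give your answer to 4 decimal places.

P(Relief train inoperative) [AND] = 0.08 × 0.24 × 0.18 = 0.003456
P(Block path down) [OR] = 1 − (1−0.26) × (1−0.003456) × (1−0.04) = 0.292055
P(HIPPS stage lost) [OR] = 1 − (1−0.09) × (1−0.36) × (1−0.08) × (1−0.43) = 0.694589
P(Control loop unavailable) [AND] = 0.292055 × 0.694589 = 0.202858
P(Shutdown chain fails) [OR] = 1 − (1−0.19) × (1−0.03) = 0.214300
P(Pipeline overpressure) [OR] = 1 − (1−0.202858) × (1−0.214300) = 0.373686
Rounded to 4 decimal places: P(Pipeline overpressure) ≈ 0.3737.

0.3737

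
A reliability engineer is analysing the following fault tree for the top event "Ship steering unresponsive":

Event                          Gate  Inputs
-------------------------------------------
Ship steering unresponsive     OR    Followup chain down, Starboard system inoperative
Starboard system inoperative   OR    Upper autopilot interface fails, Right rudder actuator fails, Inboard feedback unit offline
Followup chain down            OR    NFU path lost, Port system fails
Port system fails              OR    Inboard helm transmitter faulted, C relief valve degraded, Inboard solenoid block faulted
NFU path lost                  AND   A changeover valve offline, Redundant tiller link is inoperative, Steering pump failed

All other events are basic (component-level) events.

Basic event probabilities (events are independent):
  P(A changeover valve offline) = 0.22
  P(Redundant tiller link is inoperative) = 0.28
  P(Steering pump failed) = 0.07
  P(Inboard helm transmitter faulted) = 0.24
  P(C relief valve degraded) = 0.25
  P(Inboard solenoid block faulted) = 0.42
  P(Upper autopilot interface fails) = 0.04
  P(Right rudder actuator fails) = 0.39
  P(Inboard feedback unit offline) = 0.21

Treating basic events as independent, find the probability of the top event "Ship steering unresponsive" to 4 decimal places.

0.8477

P(NFU path lost) [AND] = 0.22 × 0.28 × 0.07 = 0.004312
P(Port system fails) [OR] = 1 − (1−0.24) × (1−0.25) × (1−0.42) = 0.669400
P(Followup chain down) [OR] = 1 − (1−0.004312) × (1−0.669400) = 0.670826
P(Starboard system inoperative) [OR] = 1 − (1−0.04) × (1−0.39) × (1−0.21) = 0.537376
P(Ship steering unresponsive) [OR] = 1 − (1−0.670826) × (1−0.537376) = 0.847716
Rounded to 4 decimal places: P(Ship steering unresponsive) ≈ 0.8477.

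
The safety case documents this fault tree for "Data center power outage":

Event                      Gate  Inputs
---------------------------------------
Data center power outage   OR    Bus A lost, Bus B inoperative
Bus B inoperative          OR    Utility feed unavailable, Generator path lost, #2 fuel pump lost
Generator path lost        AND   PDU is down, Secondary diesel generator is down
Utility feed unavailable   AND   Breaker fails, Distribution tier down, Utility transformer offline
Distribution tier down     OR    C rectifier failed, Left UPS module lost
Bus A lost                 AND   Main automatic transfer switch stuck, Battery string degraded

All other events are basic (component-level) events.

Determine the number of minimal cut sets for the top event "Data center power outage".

5

Bus A lost [AND]: one cut set from each child combined → 1 × 1 = 1 cut set(s).
Distribution tier down [OR]: union of children's cut sets → 2 cut set(s).
Utility feed unavailable [AND]: one cut set from each child combined → 1 × 2 × 1 = 2 cut set(s).
Generator path lost [AND]: one cut set from each child combined → 1 × 1 = 1 cut set(s).
Bus B inoperative [OR]: union of children's cut sets → 4 cut set(s).
Data center power outage [OR]: union of children's cut sets → 5 cut set(s).
Minimal cut sets: {Battery string degraded, Main automatic transfer switch stuck}; {Breaker fails, C rectifier failed, Utility transformer offline}; {Breaker fails, Left UPS module lost, Utility transformer offline}; {PDU is down, Secondary diesel generator is down}; {#2 fuel pump lost}.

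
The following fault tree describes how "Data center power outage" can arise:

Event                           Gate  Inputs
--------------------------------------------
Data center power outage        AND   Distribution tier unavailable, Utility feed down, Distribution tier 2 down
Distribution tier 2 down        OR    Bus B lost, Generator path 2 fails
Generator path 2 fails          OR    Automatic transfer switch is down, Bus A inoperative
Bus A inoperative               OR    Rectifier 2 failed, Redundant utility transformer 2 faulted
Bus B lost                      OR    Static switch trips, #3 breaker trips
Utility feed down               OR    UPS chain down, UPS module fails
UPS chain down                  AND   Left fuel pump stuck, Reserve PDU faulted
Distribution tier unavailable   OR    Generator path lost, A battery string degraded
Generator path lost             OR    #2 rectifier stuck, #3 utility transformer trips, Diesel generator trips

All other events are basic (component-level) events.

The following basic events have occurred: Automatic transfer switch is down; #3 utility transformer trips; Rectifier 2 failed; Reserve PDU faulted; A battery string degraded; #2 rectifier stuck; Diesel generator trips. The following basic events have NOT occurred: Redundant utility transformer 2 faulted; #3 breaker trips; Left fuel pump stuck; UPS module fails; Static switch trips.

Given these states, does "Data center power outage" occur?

Generator path lost [OR]: #2 rectifier stuck=occurs, #3 utility transformer trips=occurs, Diesel generator trips=occurs → at least one input occurs → occurs.
Distribution tier unavailable [OR]: Generator path lost=occurs, A battery string degraded=occurs → at least one input occurs → occurs.
UPS chain down [AND]: Left fuel pump stuck=not, Reserve PDU faulted=occurs → not all inputs occur → does not occur.
Utility feed down [OR]: UPS chain down=not, UPS module fails=not → no input occurs → does not occur.
Bus B lost [OR]: Static switch trips=not, #3 breaker trips=not → no input occurs → does not occur.
Bus A inoperative [OR]: Rectifier 2 failed=occurs, Redundant utility transformer 2 faulted=not → at least one input occurs → occurs.
Generator path 2 fails [OR]: Automatic transfer switch is down=occurs, Bus A inoperative=occurs → at least one input occurs → occurs.
Distribution tier 2 down [OR]: Bus B lost=not, Generator path 2 fails=occurs → at least one input occurs → occurs.
Data center power outage [AND]: Distribution tier unavailable=occurs, Utility feed down=not, Distribution tier 2 down=occurs → not all inputs occur → does not occur.

No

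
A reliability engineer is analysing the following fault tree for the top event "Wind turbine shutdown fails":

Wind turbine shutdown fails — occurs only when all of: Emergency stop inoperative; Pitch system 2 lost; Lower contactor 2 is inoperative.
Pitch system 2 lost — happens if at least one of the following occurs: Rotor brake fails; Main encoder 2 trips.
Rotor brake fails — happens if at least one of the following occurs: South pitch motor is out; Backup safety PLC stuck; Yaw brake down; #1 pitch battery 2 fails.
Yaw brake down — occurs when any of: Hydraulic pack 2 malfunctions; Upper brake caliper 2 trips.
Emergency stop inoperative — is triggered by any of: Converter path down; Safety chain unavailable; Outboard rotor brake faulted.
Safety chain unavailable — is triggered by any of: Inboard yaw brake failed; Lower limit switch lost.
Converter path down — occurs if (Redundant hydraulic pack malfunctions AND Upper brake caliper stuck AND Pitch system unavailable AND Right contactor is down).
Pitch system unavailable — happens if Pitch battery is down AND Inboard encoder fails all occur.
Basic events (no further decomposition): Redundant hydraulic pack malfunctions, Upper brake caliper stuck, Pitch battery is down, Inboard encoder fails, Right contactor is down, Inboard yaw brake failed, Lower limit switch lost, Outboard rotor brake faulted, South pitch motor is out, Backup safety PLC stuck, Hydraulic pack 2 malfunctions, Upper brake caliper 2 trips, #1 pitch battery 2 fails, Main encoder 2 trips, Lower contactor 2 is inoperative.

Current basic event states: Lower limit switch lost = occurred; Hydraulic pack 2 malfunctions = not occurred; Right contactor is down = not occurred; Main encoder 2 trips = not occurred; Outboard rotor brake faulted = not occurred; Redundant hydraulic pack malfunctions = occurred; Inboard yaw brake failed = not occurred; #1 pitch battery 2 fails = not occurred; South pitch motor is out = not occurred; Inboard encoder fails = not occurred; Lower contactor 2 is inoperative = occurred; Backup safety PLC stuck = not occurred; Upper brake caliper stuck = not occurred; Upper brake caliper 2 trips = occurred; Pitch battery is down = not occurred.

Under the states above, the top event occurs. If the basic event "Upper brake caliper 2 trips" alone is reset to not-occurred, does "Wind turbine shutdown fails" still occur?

Counterfactual: set "Upper brake caliper 2 trips" to not occurred.
Pitch system unavailable [AND]: Pitch battery is down=not, Inboard encoder fails=not → not all inputs occur → does not occur.
Converter path down [AND]: Redundant hydraulic pack malfunctions=occurs, Upper brake caliper stuck=not, Pitch system unavailable=not, Right contactor is down=not → not all inputs occur → does not occur.
Safety chain unavailable [OR]: Inboard yaw brake failed=not, Lower limit switch lost=occurs → at least one input occurs → occurs.
Emergency stop inoperative [OR]: Converter path down=not, Safety chain unavailable=occurs, Outboard rotor brake faulted=not → at least one input occurs → occurs.
Yaw brake down [OR]: Hydraulic pack 2 malfunctions=not, Upper brake caliper 2 trips=not → no input occurs → does not occur.
Rotor brake fails [OR]: South pitch motor is out=not, Backup safety PLC stuck=not, Yaw brake down=not, #1 pitch battery 2 fails=not → no input occurs → does not occur.
Pitch system 2 lost [OR]: Rotor brake fails=not, Main encoder 2 trips=not → no input occurs → does not occur.
Wind turbine shutdown fails [AND]: Emergency stop inoperative=occurs, Pitch system 2 lost=not, Lower contactor 2 is inoperative=occurs → not all inputs occur → does not occur.

No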